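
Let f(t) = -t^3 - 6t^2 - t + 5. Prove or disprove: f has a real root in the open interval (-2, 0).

Such a root exists.

f(-2) = -9 and f(0) = 5, which have opposite signs.
f is continuous everywhere (it is a polynomial), in particular on [-2, 0].
By the Intermediate Value Theorem f must vanish at some point of (-2, 0).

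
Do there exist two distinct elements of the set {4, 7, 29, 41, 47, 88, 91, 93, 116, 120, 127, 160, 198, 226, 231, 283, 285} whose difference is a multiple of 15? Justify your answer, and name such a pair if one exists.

7 mod 15 = 7 and 127 mod 15 = 7, so 127 − 7 = 120 = 8·15.

7 and 127 are such a pair.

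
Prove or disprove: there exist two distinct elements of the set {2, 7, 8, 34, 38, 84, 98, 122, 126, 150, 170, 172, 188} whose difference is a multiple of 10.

Reduce each element mod 10: 2↦2, 7↦7, 8↦8, 34↦4, 38↦8, 84↦4, 98↦8, 122↦2, 126↦6, 150↦0, 170↦0, 172↦2, 188↦8. The residue 2 repeats (at 2 and 122), and 122 − 2 = 120 = 12·10.

2 and 122 are such a pair.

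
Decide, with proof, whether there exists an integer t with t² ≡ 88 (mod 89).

Take t = 34. Then 34² = 1156 = 12·89 + 88, so 34² ≡ 88 (mod 89).

t = 34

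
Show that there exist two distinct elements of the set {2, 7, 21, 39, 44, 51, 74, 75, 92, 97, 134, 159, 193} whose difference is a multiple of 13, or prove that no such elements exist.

Residues mod 13: 2↦2, 7↦7, 21↦8, 39↦0, 44↦5, 51↦12, 74↦9, 75↦10, 92↦1, 97↦6, 134↦4, 159↦3, 193↦11.
No residue repeats among the 13 elements, so no pair has difference ≡ 0 (mod 13).

No such pair exists.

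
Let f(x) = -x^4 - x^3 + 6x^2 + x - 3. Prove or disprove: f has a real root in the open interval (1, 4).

Yes, f has a root in the interval.

f(1) = 2 and f(4) = -223, which have opposite signs.
Since f is a polynomial it is continuous on [1, 4].
By the Intermediate Value Theorem f must vanish at some point of (1, 4).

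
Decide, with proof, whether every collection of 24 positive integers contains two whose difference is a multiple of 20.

True.

There are exactly 20 possible remainders on division by 20.
With 24 integers and only 20 classes, the pigeonhole principle forces two of them, say a and b, into the same class.
Their difference a − b is then a multiple of 20.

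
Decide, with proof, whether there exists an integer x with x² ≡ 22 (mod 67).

x = 42 works: 42² = 1764, and 1764 − 22 = 1742 = 26·67.

x = 42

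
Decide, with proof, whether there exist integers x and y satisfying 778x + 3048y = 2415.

Any value of 778x + 3048y is a multiple of gcd(778, 3048) = 2.
However 2415 leaves remainder 1 on division by 2.
Therefore 778x + 3048y = 2415 has no solution in integers.

There are no such integers.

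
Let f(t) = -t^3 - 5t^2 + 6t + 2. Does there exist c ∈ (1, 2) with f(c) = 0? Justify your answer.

f(1) = 2 and f(2) = -14, which have opposite signs.
As a polynomial, f is continuous on every closed interval.
The Intermediate Value Theorem then guarantees some c ∈ (1, 2) with f(c) = 0.

Yes, f has a root in the interval.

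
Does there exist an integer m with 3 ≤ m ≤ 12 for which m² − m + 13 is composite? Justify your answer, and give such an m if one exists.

m = 4

At m = 4: 4² − 4 + 13 = 25 = 5·5, which is composite.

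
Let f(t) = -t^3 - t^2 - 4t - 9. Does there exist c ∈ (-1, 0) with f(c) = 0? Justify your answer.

f(-1) = -5 and f(0) = -9, both negative.
f'(t) = -3t^2 - 2t - 4 has discriminant (-2)² − 4·(-3)·(-4) = -44 < 0, so f' has no real roots and is negative for every real t.
Hence f is strictly decreasing on ℝ, and in particular on [-1, 0]. A strictly monotone function with same-sign endpoint values stays negative on the whole interval, so f has no zero in (-1, 0).

No such root exists.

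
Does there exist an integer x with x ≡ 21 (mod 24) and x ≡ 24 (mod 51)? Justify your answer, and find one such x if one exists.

Here gcd(24, 51) = 3, and both 21 and 24 leave remainder 0 mod 3, so the system is consistent.
Put x = 21 + 24t, so we need 24t ≡ 3 (mod 51), equivalently (divide by 3) 8t ≡ 1 (mod 17).
Invert 8 mod 17 by the Euclidean algorithm: 17 = 2·8 + 1, 8 = 8·1 + 0; back-substituting, 1 = 17 − 2·8. Hence 8·(-2) ≡ 1, so 8⁻¹ ≡ -2 ≡ 15 (mod 17).
Therefore t ≡ 15·1 = 15 (mod 17).
Then x = 21 + 24·15 = 381.
Indeed 381 ≡ 21 (mod 24) and 381 ≡ 24 (mod 51).

x = 381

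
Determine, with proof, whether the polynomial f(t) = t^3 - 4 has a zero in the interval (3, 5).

No.

f(3) = 23 and f(5) = 121, both positive, so a sign-change argument is unavailable; we show f keeps this sign on the whole interval.
Substitute t = 3 + u, where 0 < u < 2 on the interval. Expanding, f(3 + u) = u^3 + 9u^2 + 27u + 23.
All 4 nonzero coefficients of this polynomial in u are positive; hence for u > 0 the value is a sum of positive terms (the constant 23 among them).
Therefore f(t) > 0 throughout (3, 5), and f has no zero there.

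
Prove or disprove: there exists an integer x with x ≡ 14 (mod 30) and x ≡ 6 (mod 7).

x = 104

Since 30 and 7 share no common factor, CRT says the pair of congruences has a solution (unique mod 210).
Any solution of the first congruence is x = 14 + 30t; substituting into the second, 30t ≡ 6 − 14 ≡ 6 (mod 7).
30 ≡ 2 (mod 7), so this reads 2t ≡ 6 (mod 7). To invert 2 modulo 7: 7 = 3·2 + 1, 2 = 2·1 + 0, and unwinding, 1 = 7 − 3·2. Thus 2⁻¹ ≡ -3 ≡ 4 (mod 7).
Therefore t ≡ 4·6 = 24 ≡ 3 (mod 7).
Taking t = 3 gives x = 14 + 30·3 = 104.
Verify: 104 = 3·30 + 14 and 104 = 14·7 + 6. ✓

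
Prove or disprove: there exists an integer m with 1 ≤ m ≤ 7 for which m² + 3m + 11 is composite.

m = 7

At m = 7: 7² + 3·7 + 11 = 81 = 3·27, which is composite.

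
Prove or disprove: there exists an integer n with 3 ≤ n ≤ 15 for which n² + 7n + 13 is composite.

n = 8

At n = 8: 8² + 7·8 + 13 = 133 = 7·19, which is composite.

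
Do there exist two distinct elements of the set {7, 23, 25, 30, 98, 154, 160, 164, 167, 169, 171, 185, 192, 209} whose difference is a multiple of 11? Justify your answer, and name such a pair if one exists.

The pair (98, 164) works.

Reduce each element mod 11: 7↦7, 23↦1, 25↦3, 30↦8, 98↦10, 154↦0, 160↦6, 164↦10, 167↦2, 169↦4, 171↦6, 185↦9, 192↦5, 209↦0. The residue 10 repeats (at 98 and 164), and 164 − 98 = 66 = 6·11.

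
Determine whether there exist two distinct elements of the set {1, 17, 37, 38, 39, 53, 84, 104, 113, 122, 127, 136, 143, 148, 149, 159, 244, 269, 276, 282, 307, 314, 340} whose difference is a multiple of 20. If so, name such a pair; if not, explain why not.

The pair (17, 37) works.

17 mod 20 = 17 and 37 mod 20 = 17, so 37 − 17 = 20 = 1·20.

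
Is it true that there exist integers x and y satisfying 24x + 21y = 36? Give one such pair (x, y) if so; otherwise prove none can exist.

x = 5, y = -4

Every value of 24x + 21y is a multiple of gcd(24, 21) = 3; since 3 ∣ 36, solutions exist.
Dividing through by 3 reduces the equation to 8x + 7y = 12.
Euclidean algorithm: 8 = 1·7 + 1, 7 = 7·1 + 0.
Back-substituting, 1 = 8 − 1·7; that is, 8·1 + 7·(-1) = 1.
Multiplying through by 12: x = 1·12 = 12, y = (-1)·12 = -12 is a solution.
Subtracting 1·7 from x and adding 1·8 to y gives the tidier solution (5, -4).
Check: 24·5 + 21·(-4) = 120 − 84 = 36. ✓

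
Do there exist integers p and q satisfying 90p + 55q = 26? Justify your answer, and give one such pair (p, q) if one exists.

Any value of 90p + 55q is a multiple of gcd(90, 55) = 5.
However 26 leaves remainder 1 on division by 5.
So the equation is unsolvable over ℤ.

No, no such integers exist.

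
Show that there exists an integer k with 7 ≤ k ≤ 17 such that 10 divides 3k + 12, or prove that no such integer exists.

k = 16

k = 16 works, since 3·16 + 12 = 60 = 6·10.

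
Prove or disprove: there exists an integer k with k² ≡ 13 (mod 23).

k = 6 works: 6² = 36, and 36 − 13 = 23 = 1·23.

k = 6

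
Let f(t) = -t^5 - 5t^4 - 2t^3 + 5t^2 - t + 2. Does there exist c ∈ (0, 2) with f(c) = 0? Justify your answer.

Such a root exists.

f(0) = 2 and f(2) = -108, which have opposite signs.
Since f is a polynomial it is continuous on [0, 2].
By the Intermediate Value Theorem f must vanish at some point of (0, 2).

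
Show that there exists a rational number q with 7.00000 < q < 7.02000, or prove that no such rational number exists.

Scale by 51: the interval becomes (357.00000, 358.02000), which contains the integer 358.
So q = 358/51 works: it is a ratio of integers, and dividing 51·7.00000 < 358 < 51·7.02000 through by 51 gives 7.00000 < 358/51 < 7.02000.

q = 358/51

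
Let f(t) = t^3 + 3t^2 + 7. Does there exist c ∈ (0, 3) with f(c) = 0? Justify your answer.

f has no root in that interval.

f(0) = 7 and f(3) = 61, both positive, so a sign-change argument is unavailable; we show f keeps this sign on the whole interval.
The nonzero coefficients of f are all positive, so for t > 0 every term of f(t) is positive (the constant term 7 strictly so).
Therefore f(t) > 0 throughout (0, 3), and f has no zero there.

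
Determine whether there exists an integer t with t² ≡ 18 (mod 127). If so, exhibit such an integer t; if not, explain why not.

t = 79 works: 79² = 6241, and 6241 − 18 = 6223 = 49·127.

t = 79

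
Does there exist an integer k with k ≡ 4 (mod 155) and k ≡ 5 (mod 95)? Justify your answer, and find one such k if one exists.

gcd(155, 95) = 5. If k ≡ 4 (mod 155) and k ≡ 5 (mod 95), then k ≡ 4 (mod 5) and k ≡ 5 (mod 5).
These are incompatible: 4 − 5 = -1 is not divisible by 5.
Therefore no such k exists.

There is no such integer.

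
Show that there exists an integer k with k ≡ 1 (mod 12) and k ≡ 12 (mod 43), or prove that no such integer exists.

k = 313

Since 12 and 43 share no common factor, CRT says the pair of congruences has a solution (unique mod 516).
Write k = 1 + 12t and require 1 + 12t ≡ 12 (mod 43), i.e. 12t ≡ 11 (mod 43).
Invert 12 mod 43 by the Euclidean algorithm: 43 = 3·12 + 7, 12 = 1·7 + 5, 7 = 1·5 + 2, 5 = 2·2 + 1, 2 = 2·1 + 0; back-substituting, 1 = 5 − 2·2 = 5 − 2·(7 − 1·5) = −2·7 + 3·5 = −2·7 + 3·(12 − 1·7) = 3·12 − 5·7 = 3·12 − 5·(43 − 3·12) = −5·43 + 18·12. Hence 12·18 ≡ 1, so 12⁻¹ ≡ 18 (mod 43).
Therefore t ≡ 18·11 = 198 ≡ 26 (mod 43).
With t = 26: k = 1 + 12·26 = 313.
Verify: 313 = 26·12 + 1 and 313 = 7·43 + 12. ✓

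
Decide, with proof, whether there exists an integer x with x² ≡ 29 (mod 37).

There is no such integer.

Apply Euler's criterion with the prime 37: 29 is a quadratic residue iff 29^18 ≡ 1 (mod 37), and a non-residue iff it is ≡ −1.
Squaring successively (mod 37): 29^2 = 841 ≡ 27; 29^4 ≡ 27² = 729 ≡ 26; 29^8 ≡ 26² = 676 ≡ 10; 29^16 ≡ 10² = 100 ≡ 26.
Since 18 = 16 + 2, 29^18 ≡ 26 · 27; multiplying out mod 37: 26·27 = 702 ≡ 36. Thus 29^18 ≡ 36 ≡ −1 (mod 37).
The value −1 means 29 is a non-residue modulo 37, so x² ≡ 29 (mod 37) is impossible.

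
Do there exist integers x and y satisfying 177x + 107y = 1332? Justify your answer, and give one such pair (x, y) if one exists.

x = 71, y = -105

Since gcd(177, 107) = 1, every integer is an integer combination of 177 and 107.
Run the Euclidean algorithm on 177 and 107: 177 = 1·107 + 70, 107 = 1·70 + 37, 70 = 1·37 + 33, 37 = 1·33 + 4, 33 = 8·4 + 1, 4 = 4·1 + 0.
Back-substituting, 1 = 33 − 8·4 = 33 − 8·(37 − 1·33) = −8·37 + 9·33 = −8·37 + 9·(70 − 1·37) = 9·70 − 17·37 = 9·70 − 17·(107 − 1·70) = −17·107 + 26·70 = −17·107 + 26·(177 − 1·107) = 26·177 − 43·107; that is, 177·26 + 107·(-43) = 1.
Multiplying through by 1332: x = 26·1332 = 34632, y = (-43)·1332 = -57276 is a solution.
Shifting by a multiple of (107, −177) keeps it a solution: x = 34632 − 323·107 = 71, y = -57276 + 323·177 = -105.
Indeed 177·71 + 107·(-105) = 12567 − 11235 = 1332.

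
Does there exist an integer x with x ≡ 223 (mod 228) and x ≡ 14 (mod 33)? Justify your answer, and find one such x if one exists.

Reduce both congruences modulo 3, which divides 228 and 33: they say x ≡ 223 (mod 3) and x ≡ 14 (mod 3).
But 223 mod 3 = 1 while 14 mod 3 = 2, a contradiction.
Hence the system has no solution.

There is no such integer.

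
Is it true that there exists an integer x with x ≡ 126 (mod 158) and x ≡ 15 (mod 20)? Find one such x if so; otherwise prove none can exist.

There is no such integer.

gcd(158, 20) = 2. If x ≡ 126 (mod 158) and x ≡ 15 (mod 20), then x ≡ 126 (mod 2) and x ≡ 15 (mod 2).
However 126 ≡ 0 and 15 ≡ 1 (mod 2), and 0 ≠ 1.
So no integer satisfies both congruences.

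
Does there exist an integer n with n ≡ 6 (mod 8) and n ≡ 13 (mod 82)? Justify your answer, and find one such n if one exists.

There is no such integer.

gcd(8, 82) = 2. If n ≡ 6 (mod 8) and n ≡ 13 (mod 82), then n ≡ 6 (mod 2) and n ≡ 13 (mod 2).
These are incompatible: 6 − 13 = -7 is not divisible by 2.
So no integer satisfies both congruences.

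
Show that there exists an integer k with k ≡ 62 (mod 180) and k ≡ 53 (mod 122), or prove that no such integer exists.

No such integer exists.

Reduce both congruences modulo 2, which divides 180 and 122: they say k ≡ 62 (mod 2) and k ≡ 53 (mod 2).
But 62 mod 2 = 0 while 53 mod 2 = 1, a contradiction.
Hence the system has no solution.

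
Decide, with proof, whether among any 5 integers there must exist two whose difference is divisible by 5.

No, the set {8, 9, 10, 11, 12} is a counterexample.

Try 5 consecutive integers, 8, 9, …, 12. Their remainders mod 5 are 3, 4, 0, 1, 2 — pairwise different, as any 5 ≤ 5 consecutive integers have distinct residues.
The differences between them range over 1, …, 4, none of which is divisible by 5.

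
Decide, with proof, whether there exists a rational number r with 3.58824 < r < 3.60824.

r = 18/5

Scale by 5: the interval becomes (17.94120, 18.04120), which contains the integer 18.
Dividing back, 3.58824 < 18/5 < 3.60824, and 18/5 is rational.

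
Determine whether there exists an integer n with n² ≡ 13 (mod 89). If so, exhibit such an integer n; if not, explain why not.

Apply Euler's criterion with the prime 89: 13 is a quadratic residue iff 13^44 ≡ 1 (mod 89), and a non-residue iff it is ≡ −1.
Squaring successively (mod 89): 13^2 = 169 ≡ 80; 13^4 ≡ 80² = 6400 ≡ 81; 13^8 ≡ 81² = 6561 ≡ 64; 13^16 ≡ 64² = 4096 ≡ 2; 13^32 ≡ 2² = 4 ≡ 4.
Since 44 = 32 + 8 + 4, 13^44 ≡ 4 · 64 · 81; multiplying out mod 89: 4·64 = 256 ≡ 78, then 78·81 = 6318 ≡ 88. Thus 13^44 ≡ 88 ≡ −1 (mod 89).
By Euler's criterion 13 is a quadratic non-residue mod 89: no n satisfies n² ≡ 13 (mod 89).

There is no such integer.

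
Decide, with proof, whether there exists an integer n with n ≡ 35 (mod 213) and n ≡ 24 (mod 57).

No such integer exists.

gcd(213, 57) = 3. If n ≡ 35 (mod 213) and n ≡ 24 (mod 57), then n ≡ 35 (mod 3) and n ≡ 24 (mod 3).
These are incompatible: 35 − 24 = 11 is not divisible by 3.
Hence the system has no solution.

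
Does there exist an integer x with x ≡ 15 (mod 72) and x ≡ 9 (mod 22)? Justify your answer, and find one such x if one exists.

x = 735

The moduli are not coprime: gcd(72, 22) = 2. Compatibility requires 2 ∣ (9 − 15) = -6, which holds, so solutions exist.
Put x = 15 + 72t, so we need 72t ≡ 16 (mod 22), equivalently (divide by 2) 36t ≡ 8 (mod 11).
36 ≡ 3 (mod 11), so this reads 3t ≡ 8 (mod 11). Since 3·4 = 12 = 1·11 + 1, the inverse of 3 mod 11 is 4.
Therefore t ≡ 4·8 = 32 ≡ 10 (mod 11).
Then x = 15 + 72·10 = 735.
Check: 735 mod 72 = 15, 735 mod 22 = 9. ✓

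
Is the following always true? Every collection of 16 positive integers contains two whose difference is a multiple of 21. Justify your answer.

No, the set {4, 5, 6, 7, 8, 9, 10, 11, 12, 13, 14, 15, 16, 17, 18, 19} is a counterexample.

Take the 16 consecutive integers 4, 5, …, 19: their residues mod 21 are all distinct because 16 ≤ 21.
No two share a residue, so no pair has difference divisible by 21; the claim fails for this set.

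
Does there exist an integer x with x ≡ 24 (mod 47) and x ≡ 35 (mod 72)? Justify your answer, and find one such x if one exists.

x = 1763

Since 47 and 72 share no common factor, CRT says the pair of congruences has a solution (unique mod 3384).
Any solution of the first congruence is x = 24 + 47t; substituting into the second, 47t ≡ 35 − 24 ≡ 11 (mod 72).
Note 47·23 = 1081 ≡ 1 (mod 72) (as 1081 − 1 = 15·72), so 47⁻¹ ≡ 23.
Therefore t ≡ 23·11 = 253 ≡ 37 (mod 72).
With t = 37: x = 24 + 47·37 = 1763.
Verify: 1763 = 37·47 + 24 and 1763 = 24·72 + 35. ✓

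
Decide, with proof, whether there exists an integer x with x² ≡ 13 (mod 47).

There is no such integer.

47 is prime, so by Euler's criterion 13 is a square mod 47 iff 13^((47−1)/2) = 13^23 ≡ 1 (mod 47).
Squaring successively (mod 47): 13^2 = 169 ≡ 28; 13^4 ≡ 28² = 784 ≡ 32; 13^8 ≡ 32² = 1024 ≡ 37; 13^16 ≡ 37² = 1369 ≡ 6.
Since 23 = 16 + 4 + 2 + 1, 13^23 ≡ 6 · 32 · 28 · 13; multiplying out mod 47: 6·32 = 192 ≡ 4, then 4·28 = 112 ≡ 18, then 18·13 = 234 ≡ 46. Thus 13^23 ≡ 46 ≡ −1 (mod 47).
The value −1 means 13 is a non-residue modulo 47, so x² ≡ 13 (mod 47) is impossible.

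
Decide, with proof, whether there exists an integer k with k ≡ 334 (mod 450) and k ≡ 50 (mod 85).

Reduce both congruences modulo 5, which divides 450 and 85: they say k ≡ 334 (mod 5) and k ≡ 50 (mod 5).
But 334 mod 5 = 4 while 50 mod 5 = 0, a contradiction.
Therefore no such k exists.

No, no such integer exists.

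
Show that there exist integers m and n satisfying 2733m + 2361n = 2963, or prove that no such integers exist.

No, no such integers exist.

Both 2733 and 2361 are divisible by gcd(2733, 2361) = 3, hence so is any combination 2733m + 2361n.
But 2963 = 3·987 + 2, so 3 ∤ 2963.
Hence no integers m, n satisfy the equation.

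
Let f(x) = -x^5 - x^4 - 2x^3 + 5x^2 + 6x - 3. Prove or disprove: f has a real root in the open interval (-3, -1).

f(-3) = 240 and f(-1) = -2, which have opposite signs.
f is continuous everywhere (it is a polynomial), in particular on [-3, -1].
By the Intermediate Value Theorem, f takes the value 0 somewhere in the open interval.

Yes, f has a root in the interval.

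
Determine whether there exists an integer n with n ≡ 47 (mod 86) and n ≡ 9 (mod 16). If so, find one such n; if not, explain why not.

n = 649

Here gcd(86, 16) = 2, and both 47 and 9 leave remainder 1 mod 2, so the system is consistent.
Step through n = 47, 47 + 86, 47 + 2·86, …: the values 47, 133, 219, 305, 391, 477, 563, 649 reduce mod 16 to 15, 5, 11, 1, 7, 13, 3, 9. The value 649 hits 9.
Check: 649 mod 86 = 47, 649 mod 16 = 9. ✓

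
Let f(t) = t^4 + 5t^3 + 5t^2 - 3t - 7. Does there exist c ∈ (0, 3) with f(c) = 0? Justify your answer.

Yes, such a c exists.

f(0) = -7 and f(3) = 245, which have opposite signs.
As a polynomial, f is continuous on every closed interval.
By the Intermediate Value Theorem, f takes the value 0 somewhere in the open interval.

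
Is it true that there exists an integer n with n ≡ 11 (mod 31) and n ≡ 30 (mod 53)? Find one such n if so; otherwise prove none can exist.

n = 507

Since 31 and 53 share no common factor, CRT says the pair of congruences has a solution (unique mod 1643).
Write n = 11 + 31t and require 11 + 31t ≡ 30 (mod 53), i.e. 31t ≡ 19 (mod 53).
Note 31·12 = 372 ≡ 1 (mod 53) (as 372 − 1 = 7·53), so 31⁻¹ ≡ 12.
Multiplying by 12: t ≡ 12·19 = 228 ≡ 16 (mod 53).
Taking t = 16 gives n = 11 + 31·16 = 507.
Indeed 507 ≡ 11 (mod 31) and 507 ≡ 30 (mod 53).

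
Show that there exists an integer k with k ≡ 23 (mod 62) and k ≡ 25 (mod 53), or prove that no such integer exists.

k = 767

gcd(62, 53) = 1, so the Chinese Remainder Theorem guarantees exactly one residue class mod 3286 satisfying both.
Any solution of the first congruence is k = 23 + 62t; substituting into the second, 62t ≡ 25 − 23 ≡ 2 (mod 53).
62 ≡ 9 (mod 53), so this reads 9t ≡ 2 (mod 53). To invert 9 modulo 53: 53 = 5·9 + 8, 9 = 1·8 + 1, 8 = 8·1 + 0, and unwinding, 1 = 9 − 1·8 = 9 − (53 − 5·9) = −53 + 6·9. Thus 9⁻¹ ≡ 6 (mod 53).
Therefore t ≡ 6·2 = 12 (mod 53).
Taking t = 12 gives k = 23 + 62·12 = 767.
Check: 767 mod 62 = 23, 767 mod 53 = 25. ✓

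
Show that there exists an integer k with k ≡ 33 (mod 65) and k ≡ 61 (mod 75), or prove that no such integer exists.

Reduce both congruences modulo 5, which divides 65 and 75: they say k ≡ 33 (mod 5) and k ≡ 61 (mod 5).
But 33 mod 5 = 3 while 61 mod 5 = 1, a contradiction.
Therefore no such k exists.

No, no such integer exists.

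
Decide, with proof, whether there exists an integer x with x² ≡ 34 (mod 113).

There is no such integer.

113 is prime, so by Euler's criterion 34 is a square mod 113 iff 34^((113−1)/2) = 34^56 ≡ 1 (mod 113).
Squaring successively (mod 113): 34^2 = 1156 ≡ 26; 34^4 ≡ 26² = 676 ≡ 111; 34^8 ≡ 111² = 12321 ≡ 4; 34^16 ≡ 4² = 16 ≡ 16; 34^32 ≡ 16² = 256 ≡ 30.
Since 56 = 32 + 16 + 8, 34^56 ≡ 30 · 16 · 4; multiplying out mod 113: 30·16 = 480 ≡ 28, then 28·4 = 112 ≡ 112. Thus 34^56 ≡ 112 ≡ −1 (mod 113).
By Euler's criterion 34 is a quadratic non-residue mod 113: no x satisfies x² ≡ 34 (mod 113).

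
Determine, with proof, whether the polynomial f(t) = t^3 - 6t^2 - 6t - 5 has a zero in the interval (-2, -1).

No such root exists.

The endpoint values f(-2) = -25 and f(-1) = -6 are both negative. Claim: f(t) < 0 for every t in (-2, -1).
Substitute t = -1 − u, where 0 < u < 1 on the interval. Expanding, f(-1 − u) = -u^3 - 9u^2 - 9u - 6.
All 4 nonzero coefficients of this polynomial in u are negative; hence for u > 0 the value is a sum of negative terms (the constant -6 among them).
So f is strictly negative on (-2, -1); no root exists in the interval.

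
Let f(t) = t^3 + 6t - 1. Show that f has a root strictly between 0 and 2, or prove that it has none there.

Yes, f has a root in the interval.

f(0) = -1 and f(2) = 19, which have opposite signs.
Since f is a polynomial it is continuous on [0, 2].
By the Intermediate Value Theorem, f takes the value 0 somewhere in the open interval.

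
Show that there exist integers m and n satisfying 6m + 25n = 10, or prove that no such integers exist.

Since gcd(6, 25) = 1, every integer is an integer combination of 6 and 25.
Run the Euclidean algorithm on 25 and 6: 25 = 4·6 + 1, 6 = 6·1 + 0.
Working back up the chain: 1 = 25 − 4·6. So 6·(-4) + 25·1 = 1.
Scaling by 10 gives the particular solution (m, n) = (-40, 10).
The general solution is m = -40 + 25k, n = 10 − 6k; taking k = 2 gives the smaller pair m = 10, n = -2.
Indeed 6·10 + 25·(-2) = 60 − 50 = 10.

m = 10, n = -2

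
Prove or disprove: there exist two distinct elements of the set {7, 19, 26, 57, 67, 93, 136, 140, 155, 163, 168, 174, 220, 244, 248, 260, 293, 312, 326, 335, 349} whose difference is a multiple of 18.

Reduce each element mod 18: 7↦7, 19↦1, 26↦8, 57↦3, 67↦13, 93↦3, 136↦10, 140↦14, 155↦11, 163↦1, 168↦6, 174↦12, 220↦4, 244↦10, 248↦14, 260↦8, 293↦5, 312↦6, 326↦2, 335↦11, 349↦7. The residue 7 repeats (at 7 and 349), and 349 − 7 = 342 = 19·18.

The pair (7, 349) works.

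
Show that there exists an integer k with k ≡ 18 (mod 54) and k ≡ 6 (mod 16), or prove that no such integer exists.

The moduli are not coprime: gcd(54, 16) = 2. Compatibility requires 2 ∣ (6 − 18) = -12, which holds, so solutions exist.
The integers ≡ 18 (mod 54) are 18, 72, 126, 180, 234, 288, 342, …; their remainders mod 16 are 2, 8, 14, 4, 10, 0, 6, so k = 342 is the first that is ≡ 6 (mod 16).
Verify: 342 = 6·54 + 18 and 342 = 21·16 + 6. ✓

k = 342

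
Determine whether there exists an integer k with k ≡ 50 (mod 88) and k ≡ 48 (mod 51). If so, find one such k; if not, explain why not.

k = 1986

Since 88 and 51 share no common factor, CRT says the pair of congruences has a solution (unique mod 4488).
Write k = 50 + 88t and require 50 + 88t ≡ 48 (mod 51), i.e. 88t ≡ 49 (mod 51).
88 ≡ 37 (mod 51), so this reads 37t ≡ 49 (mod 51). To invert 37 modulo 51: 51 = 1·37 + 14, 37 = 2·14 + 9, 14 = 1·9 + 5, 9 = 1·5 + 4, 5 = 1·4 + 1, 4 = 4·1 + 0, and unwinding, 1 = 5 − 1·4 = 5 − (9 − 1·5) = −9 + 2·5 = −9 + 2·(14 − 1·9) = 2·14 − 3·9 = 2·14 − 3·(37 − 2·14) = −3·37 + 8·14 = −3·37 + 8·(51 − 1·37) = 8·51 − 11·37. Thus 37⁻¹ ≡ -11 ≡ 40 (mod 51).
Multiplying by 40: t ≡ 40·49 = 1960 ≡ 22 (mod 51).
With t = 22: k = 50 + 88·22 = 1986.
Check: 1986 mod 88 = 50, 1986 mod 51 = 48. ✓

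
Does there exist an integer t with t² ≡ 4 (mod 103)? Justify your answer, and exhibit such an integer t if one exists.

t = 101

Take t = 101. Then 101² = 10201 = 99·103 + 4, so 101² ≡ 4 (mod 103).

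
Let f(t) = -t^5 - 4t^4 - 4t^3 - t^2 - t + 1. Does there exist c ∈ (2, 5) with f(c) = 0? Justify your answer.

The endpoint values f(2) = -133 and f(5) = -6154 are both negative. Claim: f(t) < 0 for every t in (2, 5).
Substitute t = 2 + u, where 0 < u < 3 on the interval. Expanding, f(2 + u) = -u^5 - 14u^4 - 76u^3 - 201u^2 - 261u - 133.
All 6 nonzero coefficients of this polynomial in u are negative; hence for u > 0 the value is a sum of negative terms (the constant -133 among them).
So f is strictly negative on (2, 5); no root exists in the interval.

No such root exists.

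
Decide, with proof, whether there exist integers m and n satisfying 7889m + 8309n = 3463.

No, no such integers exist.

gcd(7889, 8309) = 7, so every integer of the form 7889m + 8309n is a multiple of 7.
But 3463 = 7·494 + 5, so 7 ∤ 3463.
So the equation is unsolvable over ℤ.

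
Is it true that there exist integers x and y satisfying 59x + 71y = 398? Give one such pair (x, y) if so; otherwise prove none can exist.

x = 26, y = -16

59 and 71 are coprime, so 59x + 71y ranges over all of ℤ.
Euclidean algorithm: 71 = 1·59 + 12, 59 = 4·12 + 11, 12 = 1·11 + 1, 11 = 11·1 + 0.
Unwinding: 1 = 12 − 1·11 = 12 − (59 − 4·12) = −59 + 5·12 = −59 + 5·(71 − 1·59) = 5·71 − 6·59, i.e. 59·(-6) + 71·5 = 1.
Scaling by 398 gives the particular solution (x, y) = (-2388, 1990).
The general solution is x = -2388 + 71k, y = 1990 − 59k; taking k = 34 gives the smaller pair x = 26, y = -16.
Indeed 59·26 + 71·(-16) = 1534 − 1136 = 398.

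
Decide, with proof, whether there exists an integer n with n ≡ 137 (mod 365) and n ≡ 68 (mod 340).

Both moduli are multiples of 5 = gcd(365, 340), so any solution would satisfy n ≡ 137 and n ≡ 68 modulo 5 simultaneously.
These are incompatible: 137 − 68 = 69 is not divisible by 5.
Therefore no such n exists.

No, no such integer exists.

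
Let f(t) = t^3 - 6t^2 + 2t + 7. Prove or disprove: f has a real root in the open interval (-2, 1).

f(-2) = -29 and f(1) = 4, which have opposite signs.
As a polynomial, f is continuous on every closed interval.
By the Intermediate Value Theorem f must vanish at some point of (-2, 1).

Yes, f has a root in the interval.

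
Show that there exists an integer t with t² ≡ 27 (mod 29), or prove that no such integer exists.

29 is prime, so by Euler's criterion 27 is a square mod 29 iff 27^((29−1)/2) = 27^14 ≡ 1 (mod 29).
Repeated squaring mod 29: 27^2 = 729 ≡ 4; 27^4 ≡ 4² = 16 ≡ 16; 27^8 ≡ 16² = 256 ≡ 24.
Since 14 = 8 + 4 + 2, 27^14 ≡ 24 · 16 · 4; multiplying out mod 29: 24·16 = 384 ≡ 7, then 7·4 = 28 ≡ 28. Thus 27^14 ≡ 28 ≡ −1 (mod 29).
The value −1 means 27 is a non-residue modulo 29, so t² ≡ 27 (mod 29) is impossible.

No such integer exists.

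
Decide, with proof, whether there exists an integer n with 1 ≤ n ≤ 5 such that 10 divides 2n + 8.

At n = 1 we get 2·1 + 8 = 10, and 10 = 10·1.

n = 1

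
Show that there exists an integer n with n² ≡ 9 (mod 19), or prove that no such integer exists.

Take n = 16. Then 16² = 256 = 13·19 + 9, so 16² ≡ 9 (mod 19).

n = 16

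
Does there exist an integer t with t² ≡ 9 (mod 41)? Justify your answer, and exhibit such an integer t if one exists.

t = 38

Take t = 38. Then 38² = 1444 = 35·41 + 9, so 38² ≡ 9 (mod 41).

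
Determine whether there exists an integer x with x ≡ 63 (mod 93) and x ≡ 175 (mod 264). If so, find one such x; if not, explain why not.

Reduce both congruences modulo 3, which divides 93 and 264: they say x ≡ 63 (mod 3) and x ≡ 175 (mod 3).
However 63 ≡ 0 and 175 ≡ 1 (mod 3), and 0 ≠ 1.
Hence the system has no solution.

No, no such integer exists.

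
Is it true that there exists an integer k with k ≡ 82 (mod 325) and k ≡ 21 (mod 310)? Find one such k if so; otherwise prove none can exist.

No such integer exists.

Reduce both congruences modulo 5, which divides 325 and 310: they say k ≡ 82 (mod 5) and k ≡ 21 (mod 5).
These are incompatible: 82 − 21 = 61 is not divisible by 5.
Hence the system has no solution.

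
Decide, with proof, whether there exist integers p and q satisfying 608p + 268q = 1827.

gcd(608, 268) = 4, so every integer of the form 608p + 268q is a multiple of 4.
However 1827 leaves remainder 3 on division by 4.
So the equation is unsolvable over ℤ.

No, no such integers exist.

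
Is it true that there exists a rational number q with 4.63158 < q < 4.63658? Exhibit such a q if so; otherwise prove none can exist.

q = 51/11

Look for a denominator N such that an integer falls strictly between N·4.63158 and N·4.63658. N = 11 works: 11·4.63158 = 50.94738 < 51 < 51.00238 = 11·4.63658.
Hence 51/11 is a rational number with 4.63158 < 51/11 < 4.63658.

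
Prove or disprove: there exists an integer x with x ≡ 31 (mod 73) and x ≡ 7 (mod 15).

gcd(73, 15) = 1, so the Chinese Remainder Theorem guarantees exactly one residue class mod 1095 satisfying both.
Any solution of the first congruence is x = 31 + 73t; substituting into the second, 73t ≡ 7 − 31 ≡ 6 (mod 15).
73 ≡ 13 (mod 15), so this reads 13t ≡ 6 (mod 15). Note 13·7 = 91 ≡ 1 (mod 15) (as 91 − 1 = 6·15), so 13⁻¹ ≡ 7.
Therefore t ≡ 7·6 = 42 ≡ 12 (mod 15).
Taking t = 12 gives x = 31 + 73·12 = 907.
Indeed 907 ≡ 31 (mod 73) and 907 ≡ 7 (mod 15).

x = 907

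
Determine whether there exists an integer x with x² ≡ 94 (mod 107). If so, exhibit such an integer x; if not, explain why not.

No such integer exists.

Apply Euler's criterion with the prime 107: 94 is a quadratic residue iff 94^53 ≡ 1 (mod 107), and a non-residue iff it is ≡ −1.
Squaring successively (mod 107): 94^2 = 8836 ≡ 62; 94^4 ≡ 62² = 3844 ≡ 99; 94^8 ≡ 99² = 9801 ≡ 64; 94^16 ≡ 64² = 4096 ≡ 30; 94^32 ≡ 30² = 900 ≡ 44.
Since 53 = 32 + 16 + 4 + 1, 94^53 ≡ 44 · 30 · 99 · 94; multiplying out mod 107: 44·30 = 1320 ≡ 36, then 36·99 = 3564 ≡ 33, then 33·94 = 3102 ≡ 106. Thus 94^53 ≡ 106 ≡ −1 (mod 107).
By Euler's criterion 94 is a quadratic non-residue mod 107: no x satisfies x² ≡ 94 (mod 107).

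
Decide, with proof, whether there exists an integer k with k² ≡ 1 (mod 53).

k = 1

Take k = 1. Then 1² = 1, and since 0 ≤ 1 < 53 this is already reduced: 1² ≡ 1 (mod 53).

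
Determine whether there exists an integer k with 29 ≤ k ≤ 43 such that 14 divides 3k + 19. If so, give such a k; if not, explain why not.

k = 31

For k = 29, 30 the values 106, 109 are not multiples of 14. Try k = 31: 3·31 + 19 = 112 = 8·14, which is divisible by 14.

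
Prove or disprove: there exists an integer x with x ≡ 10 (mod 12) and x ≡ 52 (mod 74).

x = 274

Here gcd(12, 74) = 2, and both 10 and 52 leave remainder 0 mod 2, so the system is consistent.
Put x = 10 + 12t, so we need 12t ≡ 42 (mod 74), equivalently (divide by 2) 6t ≡ 21 (mod 37).
Since 6·31 = 186 = 5·37 + 1, the inverse of 6 mod 37 is 31.
Therefore t ≡ 31·21 = 651 ≡ 22 (mod 37).
Then x = 10 + 12·22 = 274.
Check: 274 mod 12 = 10, 274 mod 74 = 52. ✓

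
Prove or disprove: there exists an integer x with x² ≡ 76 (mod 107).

Take x = 41. Then 41² = 1681 = 15·107 + 76, so 41² ≡ 76 (mod 107).

x = 41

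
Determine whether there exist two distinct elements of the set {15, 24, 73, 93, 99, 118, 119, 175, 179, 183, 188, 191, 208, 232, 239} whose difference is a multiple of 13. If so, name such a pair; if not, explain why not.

Reduce each element mod 13: 15↦2, 24↦11, 73↦8, 93↦2, 99↦8, 118↦1, 119↦2, 175↦6, 179↦10, 183↦1, 188↦6, 191↦9, 208↦0, 232↦11, 239↦5. The residue 2 repeats (at 15 and 93), and 93 − 15 = 78 = 6·13.

15 and 93 are such a pair.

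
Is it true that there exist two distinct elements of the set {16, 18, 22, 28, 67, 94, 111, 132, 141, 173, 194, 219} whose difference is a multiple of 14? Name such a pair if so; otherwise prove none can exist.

There is no such pair.

Reduce each element modulo 14: 16↦2, 18↦4, 22↦8, 28↦0, 67↦11, 94↦10, 111↦13, 132↦6, 141↦1, 173↦5, 194↦12, 219↦9.
No residue repeats among the 12 elements, so no pair has difference ≡ 0 (mod 14).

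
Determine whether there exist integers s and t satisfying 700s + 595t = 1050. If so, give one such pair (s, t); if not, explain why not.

s = 10, t = -10

Since gcd(700, 595) = 35 and 1050 = 35·30, Bézout's identity guarantees a solution.
Dividing through by 35 reduces the equation to 20s + 17t = 30.
Run the Euclidean algorithm on 20 and 17: 20 = 1·17 + 3, 17 = 5·3 + 2, 3 = 1·2 + 1, 2 = 2·1 + 0.
Back-substituting, 1 = 3 − 1·2 = 3 − (17 − 5·3) = −17 + 6·3 = −17 + 6·(20 − 1·17) = 6·20 − 7·17; that is, 20·6 + 17·(-7) = 1.
Scaling by 30 gives the particular solution (s, t) = (180, -210).
Shifting by a multiple of (17, −20) keeps it a solution: s = 180 − 10·17 = 10, t = -210 + 10·20 = -10.
Indeed 700·10 + 595·(-10) = 7000 − 5950 = 1050.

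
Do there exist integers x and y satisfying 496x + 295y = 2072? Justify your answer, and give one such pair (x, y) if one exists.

x = 47, y = -72

Since gcd(496, 295) = 1, every integer is an integer combination of 496 and 295.
Dividing repeatedly: 496 = 1·295 + 201, 295 = 1·201 + 94, 201 = 2·94 + 13, 94 = 7·13 + 3, 13 = 4·3 + 1, 3 = 3·1 + 0.
Working back up the chain: 1 = 13 − 4·3 = 13 − 4·(94 − 7·13) = −4·94 + 29·13 = −4·94 + 29·(201 − 2·94) = 29·201 − 62·94 = 29·201 − 62·(295 − 1·201) = −62·295 + 91·201 = −62·295 + 91·(496 − 1·295) = 91·496 − 153·295. So 496·91 + 295·(-153) = 1.
Scaling by 2072 gives the particular solution (x, y) = (188552, -317016).
Subtracting 639·295 from x and adding 639·496 to y gives the tidier solution (47, -72).
Indeed 496·47 + 295·(-72) = 23312 − 21240 = 2072.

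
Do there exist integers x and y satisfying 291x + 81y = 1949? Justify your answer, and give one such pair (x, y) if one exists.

gcd(291, 81) = 3, so every integer of the form 291x + 81y is a multiple of 3.
But 1949 = 3·649 + 2, so 3 ∤ 1949.
So the equation is unsolvable over ℤ.

There are no such integers.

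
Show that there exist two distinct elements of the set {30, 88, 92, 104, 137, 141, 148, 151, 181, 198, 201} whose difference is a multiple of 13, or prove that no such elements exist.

Residues mod 13: 30↦4, 88↦10, 92↦1, 104↦0, 137↦7, 141↦11, 148↦5, 151↦8, 181↦12, 198↦3, 201↦6.
All 11 residues are distinct, so no two elements differ by a multiple of 13.

No such pair exists.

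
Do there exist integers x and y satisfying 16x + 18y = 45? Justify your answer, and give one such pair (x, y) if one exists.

No, no such integers exist.

gcd(16, 18) = 2, so every integer of the form 16x + 18y is a multiple of 2.
But 45 = 2·22 + 1, so 2 ∤ 45.
Therefore 16x + 18y = 45 has no solution in integers.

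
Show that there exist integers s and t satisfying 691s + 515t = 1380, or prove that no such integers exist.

s = 160, t = -212

691 and 515 are coprime, so 691s + 515t ranges over all of ℤ.
Run the Euclidean algorithm on 691 and 515: 691 = 1·515 + 176, 515 = 2·176 + 163, 176 = 1·163 + 13, 163 = 12·13 + 7, 13 = 1·7 + 6, 7 = 1·6 + 1, 6 = 6·1 + 0.
Unwinding: 1 = 7 − 1·6 = 7 − (13 − 1·7) = −13 + 2·7 = −13 + 2·(163 − 12·13) = 2·163 − 25·13 = 2·163 − 25·(176 − 1·163) = −25·176 + 27·163 = −25·176 + 27·(515 − 2·176) = 27·515 − 79·176 = 27·515 − 79·(691 − 1·515) = −79·691 + 106·515, i.e. 691·(-79) + 515·106 = 1.
Multiplying through by 1380: s = (-79)·1380 = -109020, t = 106·1380 = 146280 is a solution.
The general solution is s = -109020 + 515k, t = 146280 − 691k; taking k = 212 gives the smaller pair s = 160, t = -212.
Check: 691·160 + 515·(-212) = 110560 − 109180 = 1380. ✓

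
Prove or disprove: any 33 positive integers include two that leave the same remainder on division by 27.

Yes.

Each integer lies in one of the 27 residue classes modulo 27.
Placing 33 integers into 27 classes, some class receives at least two — say a and b.
That is, a and b leave the same remainder on division by 27, as claimed.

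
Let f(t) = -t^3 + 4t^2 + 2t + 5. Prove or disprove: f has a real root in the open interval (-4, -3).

No such root exists.

f(-4) = 125 and f(-3) = 62, both positive, so a sign-change argument is unavailable; we show f keeps this sign on the whole interval.
Shift to the endpoint -3: with t = -3 − u (0 < u < 1), one computes f(-3 − u) = u^3 + 13u^2 + 49u + 62.
The nonzero coefficients here are all positive, so for u > 0 every term is positive (or zero), and the constant term 62 is strictly positive.
So f is strictly positive on (-4, -3); no root exists in the interval.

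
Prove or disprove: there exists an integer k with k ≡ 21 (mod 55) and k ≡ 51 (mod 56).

The moduli 55 and 56 are coprime, so by the Chinese Remainder Theorem a unique solution modulo 3080 exists.
Write k = 21 + 55t and require 21 + 55t ≡ 51 (mod 56), i.e. 55t ≡ 30 (mod 56).
Invert 55 mod 56 by the Euclidean algorithm: 56 = 1·55 + 1, 55 = 55·1 + 0; back-substituting, 1 = 56 − 1·55. Hence 55·(-1) ≡ 1, so 55⁻¹ ≡ -1 ≡ 55 (mod 56).
Multiplying by 55: t ≡ 55·30 = 1650 ≡ 26 (mod 56).
Taking t = 26 gives k = 21 + 55·26 = 1451.
Indeed 1451 ≡ 21 (mod 55) and 1451 ≡ 51 (mod 56).

k = 1451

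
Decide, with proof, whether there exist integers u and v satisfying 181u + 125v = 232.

u = 22, v = -30

181 and 125 are coprime, so 181u + 125v ranges over all of ℤ.
Euclidean algorithm: 181 = 1·125 + 56, 125 = 2·56 + 13, 56 = 4·13 + 4, 13 = 3·4 + 1, 4 = 4·1 + 0.
Working back up the chain: 1 = 13 − 3·4 = 13 − 3·(56 − 4·13) = −3·56 + 13·13 = −3·56 + 13·(125 − 2·56) = 13·125 − 29·56 = 13·125 − 29·(181 − 1·125) = −29·181 + 42·125. So 181·(-29) + 125·42 = 1.
Scaling by 232 gives the particular solution (u, v) = (-6728, 9744).
Adding 54·125 to u and subtracting 54·181 from v gives the tidier solution (22, -30).
Check: 181·22 + 125·(-30) = 3982 − 3750 = 232. ✓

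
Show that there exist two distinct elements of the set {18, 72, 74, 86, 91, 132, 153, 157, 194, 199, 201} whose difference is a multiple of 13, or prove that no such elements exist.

No such pair exists.

Reduce each element modulo 13: 18↦5, 72↦7, 74↦9, 86↦8, 91↦0, 132↦2, 153↦10, 157↦1, 194↦12, 199↦4, 201↦6.
These 11 residues are pairwise different, hence no difference of two elements is divisible by 13.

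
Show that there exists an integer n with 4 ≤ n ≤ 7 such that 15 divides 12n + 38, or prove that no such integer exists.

No such integer n in that range exists.

For n = 4, 5, 6, 7 the values of 12n + 38 modulo 15 are 11, 8, 5, 2 respectively.
None is 0, so 15 never divides 12n + 38 on this range.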